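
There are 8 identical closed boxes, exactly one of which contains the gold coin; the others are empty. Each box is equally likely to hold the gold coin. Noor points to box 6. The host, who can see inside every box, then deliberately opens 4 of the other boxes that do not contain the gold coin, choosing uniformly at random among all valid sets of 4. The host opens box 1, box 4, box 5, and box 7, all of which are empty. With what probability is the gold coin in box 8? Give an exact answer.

7/24

Consider each possible location of the gold coin in turn.
If it is in any of boxes 1, 4, 5, and 7 (prior 1/8 each): that box was opened and seen not to hold the prize — ruled out; weight (1/8)·0 = 0 each.
If it is in any of boxes 2, 3, and 8 (prior 1/8 each): the host has 15 equally likely choices, so probability 1/15; weight (1/8)·(1/15) = 1/120 each.
If it is in box 6 (prior 1/8): the host has 35 equally likely choices, so probability 1/35; weight (1/8)·(1/35) = 1/280.
The weights sum to 1/35.
So P(the gold coin in box 8 | the host opened box 1, box 4, box 5, and box 7) = (1/120) / (1/35) = 7/24.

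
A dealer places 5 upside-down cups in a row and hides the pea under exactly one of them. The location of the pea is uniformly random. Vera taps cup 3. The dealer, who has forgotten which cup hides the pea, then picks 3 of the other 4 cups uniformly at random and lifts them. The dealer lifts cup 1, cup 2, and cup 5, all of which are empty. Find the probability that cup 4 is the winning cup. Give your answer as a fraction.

Because the dealer chose which cups to lift without knowing where the pea is, the choice is independent of the prize location. Learning that none of the 3 opened cups holds the pea simply rules out those 3 locations and leaves the remaining 2 cups still equally likely by symmetry.
So P(the pea under cup 4) = 1/2.

1/2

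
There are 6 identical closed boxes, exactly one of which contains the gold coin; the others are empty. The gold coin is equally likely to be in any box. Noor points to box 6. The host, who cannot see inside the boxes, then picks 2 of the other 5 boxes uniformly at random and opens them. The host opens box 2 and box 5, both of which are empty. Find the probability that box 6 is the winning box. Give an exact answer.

Because the host chose which boxes to open without knowing where the gold coin is, the choice is independent of the prize location. Learning that none of the 2 opened boxes holds the gold coin simply rules out those 2 locations and leaves the remaining 4 boxes still equally likely by symmetry.
So P(the gold coin in box 6) = 1/4.

1/4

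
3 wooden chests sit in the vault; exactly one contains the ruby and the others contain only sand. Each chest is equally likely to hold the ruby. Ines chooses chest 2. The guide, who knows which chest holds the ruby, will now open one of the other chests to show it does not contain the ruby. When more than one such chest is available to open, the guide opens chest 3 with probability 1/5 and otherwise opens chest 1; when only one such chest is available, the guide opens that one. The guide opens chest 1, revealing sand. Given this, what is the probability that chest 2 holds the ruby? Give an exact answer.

Apply Bayes' rule, conditioning on where the ruby actually is.
If it is in chest 1 (prior 1/3): the guide opened chest 1, so this case is ruled out; weight (1/3)·0 = 0.
If it is in chest 2 (prior 1/3): chest 3 is available but not opened, probability 4/5; weight (1/3)·(4/5) = 4/15.
If it is in chest 3 (prior 1/3): only chest 1 is available, probability 1; weight (1/3)·1 = 1/3.
The weights sum to 3/5.
So P(the ruby in chest 2 | the guide opened chest 1) = (4/15) / (3/5) = 4/9.

4/9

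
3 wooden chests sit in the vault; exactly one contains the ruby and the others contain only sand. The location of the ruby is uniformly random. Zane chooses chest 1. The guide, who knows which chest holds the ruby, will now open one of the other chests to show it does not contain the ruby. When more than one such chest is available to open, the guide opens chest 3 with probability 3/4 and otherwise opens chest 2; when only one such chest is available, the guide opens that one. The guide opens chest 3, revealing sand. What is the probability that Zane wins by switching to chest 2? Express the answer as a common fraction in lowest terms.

Condition on the true location of the ruby.
If it is in chest 1 (prior 1/3): chest 3 is available, opened with probability 3/4; weight (1/3)·(3/4) = 1/4.
If it is in chest 2 (prior 1/3): only chest 3 is available, probability 1; weight (1/3)·1 = 1/3.
If it is in chest 3 (prior 1/3): the guide opened chest 3, so this case is ruled out; weight (1/3)·0 = 0.
The weights sum to 7/12.
So P(the ruby in chest 2 | the guide opened chest 3) = (1/3) / (7/12) = 4/7.

4/7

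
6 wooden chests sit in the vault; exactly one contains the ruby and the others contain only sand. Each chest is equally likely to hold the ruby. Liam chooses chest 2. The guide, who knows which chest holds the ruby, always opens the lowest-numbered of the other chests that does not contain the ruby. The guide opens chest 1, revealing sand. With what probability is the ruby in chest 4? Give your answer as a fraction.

1/5

Apply Bayes' rule, conditioning on where the ruby actually is.
If it is in chest 1 (prior 1/6): the guide opened chest 1, so this case is ruled out; weight (1/6)·0 = 0.
If it is in any of chests 2, 3, 4, 5, and 6 (prior 1/6 each): chest 1 is the lowest-numbered option available, probability 1; weight (1/6)·1 = 1/6 each.
The weights sum to 5/6.
So P(the ruby in chest 4 | the guide opened chest 1) = (1/6) / (5/6) = 1/5.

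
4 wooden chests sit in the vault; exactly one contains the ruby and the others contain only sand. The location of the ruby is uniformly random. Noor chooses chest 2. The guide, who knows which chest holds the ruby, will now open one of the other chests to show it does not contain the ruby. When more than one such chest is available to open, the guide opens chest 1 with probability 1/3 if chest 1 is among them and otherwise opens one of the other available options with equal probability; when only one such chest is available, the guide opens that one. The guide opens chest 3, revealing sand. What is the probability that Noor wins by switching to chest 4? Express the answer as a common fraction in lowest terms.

Apply Bayes' rule, conditioning on where the ruby actually is.
If it is in chest 1 (prior 1/4): chest 1 holds the prize so is unavailable; the guide chooses uniformly among the 2 others, probability 1/2; weight (1/4)·(1/2) = 1/8.
If it is in chest 2 (prior 1/4): chest 1 is available but not opened; chest 3 gets probability (1 − 1/3)/2 = 1/3; weight (1/4)·(1/3) = 1/12.
If it is in chest 3 (prior 1/4): the guide opened chest 3, so this case is ruled out; weight (1/4)·0 = 0.
If it is in chest 4 (prior 1/4): chest 1 is available but not opened, probability 2/3; weight (1/4)·(2/3) = 1/6.
The weights sum to 3/8.
So P(the ruby in chest 4 | the guide opened chest 3) = (1/6) / (3/8) = 4/9.

4/9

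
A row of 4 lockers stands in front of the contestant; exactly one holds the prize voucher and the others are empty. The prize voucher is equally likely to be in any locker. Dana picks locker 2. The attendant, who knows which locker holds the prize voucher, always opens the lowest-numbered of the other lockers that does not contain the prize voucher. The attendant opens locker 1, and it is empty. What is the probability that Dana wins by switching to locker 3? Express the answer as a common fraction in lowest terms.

1/3

Apply Bayes' rule, conditioning on where the prize voucher actually is.
If it is in locker 1 (prior 1/4): the attendant opened locker 1, so this case is ruled out; weight (1/4)·0 = 0.
If it is in any of lockers 2, 3, and 4 (prior 1/4 each): locker 1 is the lowest-numbered option available, probability 1; weight (1/4)·1 = 1/4 each.
The weights sum to 3/4.
So P(the prize voucher in locker 3 | the attendant opened locker 1) = (1/4) / (3/4) = 1/3.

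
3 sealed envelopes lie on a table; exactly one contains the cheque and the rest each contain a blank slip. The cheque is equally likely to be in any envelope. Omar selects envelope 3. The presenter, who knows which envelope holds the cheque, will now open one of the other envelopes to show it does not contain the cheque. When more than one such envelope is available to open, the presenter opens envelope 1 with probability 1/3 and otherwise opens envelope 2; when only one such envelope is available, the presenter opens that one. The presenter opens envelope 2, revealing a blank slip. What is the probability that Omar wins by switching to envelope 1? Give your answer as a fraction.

3/5

Condition on the true location of the cheque.
If it is in envelope 1 (prior 1/3): only envelope 2 is available, probability 1; weight (1/3)·1 = 1/3.
If it is in envelope 2 (prior 1/3): the presenter opened envelope 2, so this case is ruled out; weight (1/3)·0 = 0.
If it is in envelope 3 (prior 1/3): envelope 1 is available but not opened, probability 2/3; weight (1/3)·(2/3) = 2/9.
The weights sum to 5/9.
So P(the cheque in envelope 1 | the presenter opened envelope 2) = (1/3) / (5/9) = 3/5.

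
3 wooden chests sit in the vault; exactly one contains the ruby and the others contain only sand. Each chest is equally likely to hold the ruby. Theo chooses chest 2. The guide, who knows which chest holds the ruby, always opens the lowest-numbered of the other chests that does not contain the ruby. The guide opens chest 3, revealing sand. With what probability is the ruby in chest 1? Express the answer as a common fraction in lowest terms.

Apply Bayes' rule, conditioning on where the ruby actually is.
If it is in chest 1 (prior 1/3): chest 3 is the lowest-numbered option available, probability 1; weight (1/3)·1 = 1/3.
If it is in chest 2 (prior 1/3): the guide would have opened chest 1 instead, probability 0; weight (1/3)·0 = 0.
If it is in chest 3 (prior 1/3): the guide opened chest 3, so this case is ruled out; weight (1/3)·0 = 0.
The weights sum to 1/3.
So P(the ruby in chest 1 | the guide opened chest 3) = (1/3) / (1/3) = 1.

1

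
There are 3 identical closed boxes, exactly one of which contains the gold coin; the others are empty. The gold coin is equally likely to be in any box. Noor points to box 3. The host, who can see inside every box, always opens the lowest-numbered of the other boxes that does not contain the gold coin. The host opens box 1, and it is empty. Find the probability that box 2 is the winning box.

1/2

Apply Bayes' rule, conditioning on where the gold coin actually is.
If it is in box 1 (prior 1/3): the host opened box 1, so this case is ruled out; weight (1/3)·0 = 0.
If it is in either of boxes 2 and 3 (prior 1/3 each): box 1 is the lowest-numbered option available, probability 1; weight (1/3)·1 = 1/3 each.
The weights sum to 2/3.
So P(the gold coin in box 2 | the host opened box 1) = (1/3) / (2/3) = 1/2.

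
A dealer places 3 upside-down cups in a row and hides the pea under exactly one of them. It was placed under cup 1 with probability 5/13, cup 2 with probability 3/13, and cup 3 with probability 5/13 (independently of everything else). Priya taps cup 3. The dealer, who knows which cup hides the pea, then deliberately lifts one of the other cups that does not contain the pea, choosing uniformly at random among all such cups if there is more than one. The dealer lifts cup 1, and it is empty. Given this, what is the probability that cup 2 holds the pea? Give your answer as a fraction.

Condition on the true location of the pea.
If it is under cup 1 (prior 5/13): the dealer opened cup 1, so this case is ruled out; weight (5/13)·0 = 0.
If it is under cup 2 (prior 3/13): the dealer has no choice, probability 1; weight (3/13)·1 = 3/13.
If it is under cup 3 (prior 5/13): the dealer has 2 equally likely choices, so probability 1/2; weight (5/13)·(1/2) = 5/26.
The weights sum to 11/26.
So P(the pea under cup 2 | the dealer opened cup 1) = (3/13) / (11/26) = 6/11.

6/11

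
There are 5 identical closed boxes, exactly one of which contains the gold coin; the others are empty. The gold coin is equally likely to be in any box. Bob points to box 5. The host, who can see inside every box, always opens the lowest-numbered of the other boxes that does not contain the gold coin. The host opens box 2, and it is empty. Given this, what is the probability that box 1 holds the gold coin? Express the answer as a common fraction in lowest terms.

1

Condition on the true location of the gold coin.
If it is in box 1 (prior 1/5): box 2 is the lowest-numbered option available, probability 1; weight (1/5)·1 = 1/5.
If it is in box 2 (prior 1/5): the host opened box 2, so this case is ruled out; weight (1/5)·0 = 0.
If it is in any of boxes 3, 4, and 5 (prior 1/5 each): the host would have opened box 1 instead, probability 0; weight (1/5)·0 = 0 each.
The weights sum to 1/5.
So P(the gold coin in box 1 | the host opened box 2) = (1/5) / (1/5) = 1.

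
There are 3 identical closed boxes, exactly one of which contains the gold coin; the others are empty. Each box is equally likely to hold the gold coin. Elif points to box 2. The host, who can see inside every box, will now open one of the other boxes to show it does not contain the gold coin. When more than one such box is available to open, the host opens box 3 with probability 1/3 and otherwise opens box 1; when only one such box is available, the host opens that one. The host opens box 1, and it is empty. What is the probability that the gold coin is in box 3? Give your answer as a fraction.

Apply Bayes' rule, conditioning on where the gold coin actually is.
If it is in box 1 (prior 1/3): the host opened box 1, so this case is ruled out; weight (1/3)·0 = 0.
If it is in box 2 (prior 1/3): box 3 is available but not opened, probability 2/3; weight (1/3)·(2/3) = 2/9.
If it is in box 3 (prior 1/3): only box 1 is available, probability 1; weight (1/3)·1 = 1/3.
The weights sum to 5/9.
So P(the gold coin in box 3 | the host opened box 1) = (1/3) / (5/9) = 3/5.

3/5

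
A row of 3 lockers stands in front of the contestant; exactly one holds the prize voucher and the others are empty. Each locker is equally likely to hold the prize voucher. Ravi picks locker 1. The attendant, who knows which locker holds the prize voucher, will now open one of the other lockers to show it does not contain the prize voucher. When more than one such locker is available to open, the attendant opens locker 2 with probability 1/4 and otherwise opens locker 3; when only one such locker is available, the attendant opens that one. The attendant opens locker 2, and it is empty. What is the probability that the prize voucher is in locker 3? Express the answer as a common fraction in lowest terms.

Condition on the true location of the prize voucher.
If it is in locker 1 (prior 1/3): locker 2 is available, opened with probability 1/4; weight (1/3)·(1/4) = 1/12.
If it is in locker 2 (prior 1/3): the attendant opened locker 2, so this case is ruled out; weight (1/3)·0 = 0.
If it is in locker 3 (prior 1/3): only locker 2 is available, probability 1; weight (1/3)·1 = 1/3.
The weights sum to 5/12.
So P(the prize voucher in locker 3 | the attendant opened locker 2) = (1/3) / (5/12) = 4/5.

4/5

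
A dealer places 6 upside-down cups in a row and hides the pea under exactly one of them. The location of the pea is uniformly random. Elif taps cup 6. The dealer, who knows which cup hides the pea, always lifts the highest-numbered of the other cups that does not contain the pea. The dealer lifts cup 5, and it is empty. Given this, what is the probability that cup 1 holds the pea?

Apply Bayes' rule, conditioning on where the pea actually is.
If it is under any of cups 1, 2, 3, 4, and 6 (prior 1/6 each): cup 5 is the highest-numbered option available, probability 1; weight (1/6)·1 = 1/6 each.
If it is under cup 5 (prior 1/6): the dealer opened cup 5, so this case is ruled out; weight (1/6)·0 = 0.
The weights sum to 5/6.
So P(the pea under cup 1 | the dealer opened cup 5) = (1/6) / (5/6) = 1/5.

1/5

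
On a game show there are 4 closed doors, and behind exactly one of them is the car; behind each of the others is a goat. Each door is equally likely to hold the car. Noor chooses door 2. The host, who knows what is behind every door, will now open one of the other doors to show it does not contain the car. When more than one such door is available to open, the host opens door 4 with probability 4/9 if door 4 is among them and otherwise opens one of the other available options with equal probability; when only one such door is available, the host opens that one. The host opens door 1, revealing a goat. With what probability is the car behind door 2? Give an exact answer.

Consider each possible location of the car in turn.
If it is behind door 1 (prior 1/4): the host opened door 1, so this case is ruled out; weight (1/4)·0 = 0.
If it is behind door 2 (prior 1/4): door 4 is available but not opened; door 1 gets probability (1 − 4/9)/2 = 5/18; weight (1/4)·(5/18) = 5/72.
If it is behind door 3 (prior 1/4): door 4 is available but not opened, probability 5/9; weight (1/4)·(5/9) = 5/36.
If it is behind door 4 (prior 1/4): door 4 holds the prize so is unavailable; the host chooses uniformly among the 2 others, probability 1/2; weight (1/4)·(1/2) = 1/8.
The weights sum to 1/3.
So P(the car behind door 2 | the host opened door 1) = (5/72) / (1/3) = 5/24.

5/24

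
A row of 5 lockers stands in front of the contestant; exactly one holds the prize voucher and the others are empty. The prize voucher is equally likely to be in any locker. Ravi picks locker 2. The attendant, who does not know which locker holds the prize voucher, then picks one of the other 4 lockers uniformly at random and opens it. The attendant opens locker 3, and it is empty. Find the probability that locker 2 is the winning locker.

1/4

Consider each possible location of the prize voucher in turn.
If it is in any of lockers 1, 2, 4, and 5 (prior 1/5 each): the attendant picks locker 3 with probability 1/4 regardless, and it is not the prize; weight (1/5)·(1/4) = 1/20 each.
If it is in locker 3 (prior 1/5): the attendant opened locker 3, so this case is ruled out; weight (1/5)·0 = 0.
The weights sum to 1/5.
So P(the prize voucher in locker 2 | the attendant opened locker 3) = (1/20) / (1/5) = 1/4.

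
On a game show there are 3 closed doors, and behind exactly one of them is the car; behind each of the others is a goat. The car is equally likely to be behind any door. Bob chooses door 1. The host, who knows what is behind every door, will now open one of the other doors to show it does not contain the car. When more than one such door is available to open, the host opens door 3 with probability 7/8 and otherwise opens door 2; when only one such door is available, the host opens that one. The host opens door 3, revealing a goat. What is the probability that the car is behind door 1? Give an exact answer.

Apply Bayes' rule, conditioning on where the car actually is.
If it is behind door 1 (prior 1/3): door 3 is available, opened with probability 7/8; weight (1/3)·(7/8) = 7/24.
If it is behind door 2 (prior 1/3): only door 3 is available, probability 1; weight (1/3)·1 = 1/3.
If it is behind door 3 (prior 1/3): the host opened door 3, so this case is ruled out; weight (1/3)·0 = 0.
The weights sum to 5/8.
So P(the car behind door 1 | the host opened door 3) = (7/24) / (5/8) = 7/15.

7/15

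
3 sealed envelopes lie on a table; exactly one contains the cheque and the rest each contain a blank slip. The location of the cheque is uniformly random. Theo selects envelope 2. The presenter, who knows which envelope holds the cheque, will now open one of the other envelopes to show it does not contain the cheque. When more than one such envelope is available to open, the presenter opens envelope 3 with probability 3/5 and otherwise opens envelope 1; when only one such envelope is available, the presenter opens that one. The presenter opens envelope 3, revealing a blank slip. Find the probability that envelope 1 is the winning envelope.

Consider each possible location of the cheque in turn.
If it is in envelope 1 (prior 1/3): only envelope 3 is available, probability 1; weight (1/3)·1 = 1/3.
If it is in envelope 2 (prior 1/3): envelope 3 is available, opened with probability 3/5; weight (1/3)·(3/5) = 1/5.
If it is in envelope 3 (prior 1/3): the presenter opened envelope 3, so this case is ruled out; weight (1/3)·0 = 0.
The weights sum to 8/15.
So P(the cheque in envelope 1 | the presenter opened envelope 3) = (1/3) / (8/15) = 5/8.

5/8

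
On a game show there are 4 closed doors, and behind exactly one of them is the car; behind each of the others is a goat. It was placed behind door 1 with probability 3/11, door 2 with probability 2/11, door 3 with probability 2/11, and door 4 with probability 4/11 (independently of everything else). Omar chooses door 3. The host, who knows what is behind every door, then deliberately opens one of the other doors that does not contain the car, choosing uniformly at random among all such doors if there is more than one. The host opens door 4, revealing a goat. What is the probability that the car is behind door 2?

6/19

Apply Bayes' rule, conditioning on where the car actually is.
If it is behind door 1 (prior 3/11): the host has 2 equally likely choices, so probability 1/2; weight (3/11)·(1/2) = 3/22.
If it is behind door 2 (prior 2/11): the host has 2 equally likely choices, so probability 1/2; weight (2/11)·(1/2) = 1/11.
If it is behind door 3 (prior 2/11): the host has 3 equally likely choices, so probability 1/3; weight (2/11)·(1/3) = 2/33.
If it is behind door 4 (prior 4/11): the host opened door 4, so this case is ruled out; weight (4/11)·0 = 0.
The weights sum to 19/66.
So P(the car behind door 2 | the host opened door 4) = (1/11) / (19/66) = 6/19.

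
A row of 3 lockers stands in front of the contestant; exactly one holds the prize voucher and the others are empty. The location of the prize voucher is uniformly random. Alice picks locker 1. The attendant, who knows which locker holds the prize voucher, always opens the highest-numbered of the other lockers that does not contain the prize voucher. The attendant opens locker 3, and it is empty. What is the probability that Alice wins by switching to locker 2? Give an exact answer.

Consider each possible location of the prize voucher in turn.
If it is in either of lockers 1 and 2 (prior 1/3 each): locker 3 is the highest-numbered option available, probability 1; weight (1/3)·1 = 1/3 each.
If it is in locker 3 (prior 1/3): the attendant opened locker 3, so this case is ruled out; weight (1/3)·0 = 0.
The weights sum to 2/3.
So P(the prize voucher in locker 2 | the attendant opened locker 3) = (1/3) / (2/3) = 1/2.

1/2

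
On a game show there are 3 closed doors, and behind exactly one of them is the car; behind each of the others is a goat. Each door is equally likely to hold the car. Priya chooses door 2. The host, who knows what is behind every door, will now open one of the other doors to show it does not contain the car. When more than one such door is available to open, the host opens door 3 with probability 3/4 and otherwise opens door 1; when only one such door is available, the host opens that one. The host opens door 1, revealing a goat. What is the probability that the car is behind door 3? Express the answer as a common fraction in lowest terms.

Consider each possible location of the car in turn.
If it is behind door 1 (prior 1/3): the host opened door 1, so this case is ruled out; weight (1/3)·0 = 0.
If it is behind door 2 (prior 1/3): door 3 is available but not opened, probability 1/4; weight (1/3)·(1/4) = 1/12.
If it is behind door 3 (prior 1/3): only door 1 is available, probability 1; weight (1/3)·1 = 1/3.
The weights sum to 5/12.
So P(the car behind door 3 | the host opened door 1) = (1/3) / (5/12) = 4/5.

4/5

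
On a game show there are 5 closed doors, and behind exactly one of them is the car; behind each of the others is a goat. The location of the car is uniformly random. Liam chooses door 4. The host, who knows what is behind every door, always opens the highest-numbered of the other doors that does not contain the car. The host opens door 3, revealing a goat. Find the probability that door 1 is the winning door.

Apply Bayes' rule, conditioning on where the car actually is.
If it is behind any of doors 1, 2, and 4 (prior 1/5 each): the host would have opened door 5 instead, probability 0; weight (1/5)·0 = 0 each.
If it is behind door 3 (prior 1/5): the host opened door 3, so this case is ruled out; weight (1/5)·0 = 0.
If it is behind door 5 (prior 1/5): door 3 is the highest-numbered option available, probability 1; weight (1/5)·1 = 1/5.
The weights sum to 1/5.
So P(the car behind door 1 | the host opened door 3) = 0 / (1/5) = 0.

0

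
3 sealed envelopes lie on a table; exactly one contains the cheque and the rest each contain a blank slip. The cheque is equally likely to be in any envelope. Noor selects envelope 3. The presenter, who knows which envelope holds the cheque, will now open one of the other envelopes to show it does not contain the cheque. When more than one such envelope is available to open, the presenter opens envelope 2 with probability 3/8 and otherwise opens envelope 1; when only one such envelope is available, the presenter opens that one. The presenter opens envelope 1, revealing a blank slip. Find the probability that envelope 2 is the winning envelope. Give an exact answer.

8/13

Consider each possible location of the cheque in turn.
If it is in envelope 1 (prior 1/3): the presenter opened envelope 1, so this case is ruled out; weight (1/3)·0 = 0.
If it is in envelope 2 (prior 1/3): only envelope 1 is available, probability 1; weight (1/3)·1 = 1/3.
If it is in envelope 3 (prior 1/3): envelope 2 is available but not opened, probability 5/8; weight (1/3)·(5/8) = 5/24.
The weights sum to 13/24.
So P(the cheque in envelope 2 | the presenter opened envelope 1) = (1/3) / (13/24) = 8/13.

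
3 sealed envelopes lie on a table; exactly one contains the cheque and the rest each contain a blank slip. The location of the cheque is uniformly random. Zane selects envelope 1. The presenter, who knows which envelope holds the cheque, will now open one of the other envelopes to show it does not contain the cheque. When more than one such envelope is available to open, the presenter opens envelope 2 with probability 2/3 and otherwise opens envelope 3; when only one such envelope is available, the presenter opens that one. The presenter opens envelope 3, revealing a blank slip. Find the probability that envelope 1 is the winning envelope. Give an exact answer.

Consider each possible location of the cheque in turn.
If it is in envelope 1 (prior 1/3): envelope 2 is available but not opened, probability 1/3; weight (1/3)·(1/3) = 1/9.
If it is in envelope 2 (prior 1/3): only envelope 3 is available, probability 1; weight (1/3)·1 = 1/3.
If it is in envelope 3 (prior 1/3): the presenter opened envelope 3, so this case is ruled out; weight (1/3)·0 = 0.
The weights sum to 4/9.
So P(the cheque in envelope 1 | the presenter opened envelope 3) = (1/9) / (4/9) = 1/4.

1/4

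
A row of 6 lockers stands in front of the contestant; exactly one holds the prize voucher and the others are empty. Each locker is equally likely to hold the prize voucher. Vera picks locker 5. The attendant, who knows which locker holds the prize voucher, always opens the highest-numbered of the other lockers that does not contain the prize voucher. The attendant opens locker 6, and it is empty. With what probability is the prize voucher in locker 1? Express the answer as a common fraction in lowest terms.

Consider each possible location of the prize voucher in turn.
If it is in any of lockers 1, 2, 3, 4, and 5 (prior 1/6 each): locker 6 is the highest-numbered option available, probability 1; weight (1/6)·1 = 1/6 each.
If it is in locker 6 (prior 1/6): the attendant opened locker 6, so this case is ruled out; weight (1/6)·0 = 0.
The weights sum to 5/6.
So P(the prize voucher in locker 1 | the attendant opened locker 6) = (1/6) / (5/6) = 1/5.

1/5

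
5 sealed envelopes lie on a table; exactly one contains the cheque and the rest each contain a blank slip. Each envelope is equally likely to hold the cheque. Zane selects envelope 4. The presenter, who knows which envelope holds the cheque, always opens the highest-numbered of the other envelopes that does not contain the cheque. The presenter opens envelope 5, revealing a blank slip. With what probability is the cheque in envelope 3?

Consider each possible location of the cheque in turn.
If it is in any of envelopes 1, 2, 3, and 4 (prior 1/5 each): envelope 5 is the highest-numbered option available, probability 1; weight (1/5)·1 = 1/5 each.
If it is in envelope 5 (prior 1/5): the presenter opened envelope 5, so this case is ruled out; weight (1/5)·0 = 0.
The weights sum to 4/5.
So P(the cheque in envelope 3 | the presenter opened envelope 5) = (1/5) / (4/5) = 1/4.

1/4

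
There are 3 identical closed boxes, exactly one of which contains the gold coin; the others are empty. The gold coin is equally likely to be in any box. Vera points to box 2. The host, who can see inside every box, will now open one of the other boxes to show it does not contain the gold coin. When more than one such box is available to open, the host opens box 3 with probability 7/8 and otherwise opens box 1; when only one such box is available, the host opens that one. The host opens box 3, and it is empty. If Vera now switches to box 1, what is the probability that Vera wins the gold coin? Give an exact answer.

8/15

Apply Bayes' rule, conditioning on where the gold coin actually is.
If it is in box 1 (prior 1/3): only box 3 is available, probability 1; weight (1/3)·1 = 1/3.
If it is in box 2 (prior 1/3): box 3 is available, opened with probability 7/8; weight (1/3)·(7/8) = 7/24.
If it is in box 3 (prior 1/3): the host opened box 3, so this case is ruled out; weight (1/3)·0 = 0.
The weights sum to 5/8.
So P(the gold coin in box 1 | the host opened box 3) = (1/3) / (5/8) = 8/15.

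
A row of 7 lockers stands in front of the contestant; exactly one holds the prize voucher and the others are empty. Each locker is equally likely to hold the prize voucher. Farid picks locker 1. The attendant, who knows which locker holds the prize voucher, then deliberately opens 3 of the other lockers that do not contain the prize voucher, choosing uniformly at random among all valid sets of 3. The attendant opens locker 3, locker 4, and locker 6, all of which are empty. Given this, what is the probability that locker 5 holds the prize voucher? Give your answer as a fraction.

Consider each possible location of the prize voucher in turn.
If it is in locker 1 (prior 1/7): the attendant has 20 equally likely choices, so probability 1/20; weight (1/7)·(1/20) = 1/140.
If it is in any of lockers 2, 5, and 7 (prior 1/7 each): the attendant has 10 equally likely choices, so probability 1/10; weight (1/7)·(1/10) = 1/70 each.
If it is in any of lockers 3, 4, and 6 (prior 1/7 each): that locker was opened and seen not to hold the prize — ruled out; weight (1/7)·0 = 0 each.
The weights sum to 1/20.
So P(the prize voucher in locker 5 | the attendant opened locker 3, locker 4, and locker 6) = (1/70) / (1/20) = 2/7.

2/7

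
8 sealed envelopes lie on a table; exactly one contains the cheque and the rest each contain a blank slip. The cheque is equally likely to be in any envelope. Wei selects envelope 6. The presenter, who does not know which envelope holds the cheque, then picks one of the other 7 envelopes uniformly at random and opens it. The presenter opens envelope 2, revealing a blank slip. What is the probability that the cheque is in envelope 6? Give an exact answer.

Condition on the true location of the cheque.
If it is in any of envelopes 1, 3, 4, 5, 6, 7, and 8 (prior 1/8 each): the presenter picks envelope 2 with probability 1/7 regardless, and it is not the prize; weight (1/8)·(1/7) = 1/56 each.
If it is in envelope 2 (prior 1/8): the presenter opened envelope 2, so this case is ruled out; weight (1/8)·0 = 0.
The weights sum to 1/8.
So P(the cheque in envelope 6 | the presenter opened envelope 2) = (1/56) / (1/8) = 1/7.

1/7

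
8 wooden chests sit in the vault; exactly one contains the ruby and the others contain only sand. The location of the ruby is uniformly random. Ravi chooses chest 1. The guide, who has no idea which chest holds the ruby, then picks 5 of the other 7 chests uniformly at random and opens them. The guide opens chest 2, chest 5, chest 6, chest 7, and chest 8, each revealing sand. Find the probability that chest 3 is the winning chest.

1/3

Consider each possible location of the ruby in turn.
If it is in any of chests 1, 3, and 4 (prior 1/8 each): the guide picks exactly this set with probability 1/21 regardless, and none is the prize; weight (1/8)·(1/21) = 1/168 each.
If it is in any of chests 2, 5, 6, 7, and 8 (prior 1/8 each): that chest was opened and seen not to hold the prize — ruled out; weight (1/8)·0 = 0 each.
The weights sum to 1/56.
So P(the ruby in chest 3 | the guide opened chest 2, chest 5, chest 6, chest 7, and chest 8) = (1/168) / (1/56) = 1/3.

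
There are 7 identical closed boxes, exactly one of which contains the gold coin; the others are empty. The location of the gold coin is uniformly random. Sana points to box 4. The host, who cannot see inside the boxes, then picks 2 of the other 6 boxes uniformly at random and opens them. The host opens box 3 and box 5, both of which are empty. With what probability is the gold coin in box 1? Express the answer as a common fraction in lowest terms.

1/5

Condition on the true location of the gold coin.
If it is in any of boxes 1, 2, 4, 6, and 7 (prior 1/7 each): the host picks exactly this set with probability 1/15 regardless, and none is the prize; weight (1/7)·(1/15) = 1/105 each.
If it is in either of boxes 3 and 5 (prior 1/7 each): that box was opened and seen not to hold the prize — ruled out; weight (1/7)·0 = 0 each.
The weights sum to 1/21.
So P(the gold coin in box 1 | the host opened box 3 and box 5) = (1/105) / (1/21) = 1/5.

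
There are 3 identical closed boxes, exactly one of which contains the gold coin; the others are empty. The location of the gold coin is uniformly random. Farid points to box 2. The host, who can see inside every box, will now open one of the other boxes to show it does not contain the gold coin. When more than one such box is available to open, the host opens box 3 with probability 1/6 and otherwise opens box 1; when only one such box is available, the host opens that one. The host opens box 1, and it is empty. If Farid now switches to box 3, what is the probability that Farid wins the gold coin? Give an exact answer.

Apply Bayes' rule, conditioning on where the gold coin actually is.
If it is in box 1 (prior 1/3): the host opened box 1, so this case is ruled out; weight (1/3)·0 = 0.
If it is in box 2 (prior 1/3): box 3 is available but not opened, probability 5/6; weight (1/3)·(5/6) = 5/18.
If it is in box 3 (prior 1/3): only box 1 is available, probability 1; weight (1/3)·1 = 1/3.
The weights sum to 11/18.
So P(the gold coin in box 3 | the host opened box 1) = (1/3) / (11/18) = 6/11.

6/11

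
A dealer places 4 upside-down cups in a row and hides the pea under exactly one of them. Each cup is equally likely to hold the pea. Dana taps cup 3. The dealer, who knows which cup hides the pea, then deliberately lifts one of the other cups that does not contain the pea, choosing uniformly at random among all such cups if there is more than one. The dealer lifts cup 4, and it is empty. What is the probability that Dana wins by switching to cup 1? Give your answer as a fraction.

Apply Bayes' rule, conditioning on where the pea actually is.
If it is under either of cups 1 and 2 (prior 1/4 each): the dealer has 2 equally likely choices, so probability 1/2; weight (1/4)·(1/2) = 1/8 each.
If it is under cup 3 (prior 1/4): the dealer has 3 equally likely choices, so probability 1/3; weight (1/4)·(1/3) = 1/12.
If it is under cup 4 (prior 1/4): the dealer opened cup 4, so this case is ruled out; weight (1/4)·0 = 0.
The weights sum to 1/3.
So P(the pea under cup 1 | the dealer opened cup 4) = (1/8) / (1/3) = 3/8.

3/8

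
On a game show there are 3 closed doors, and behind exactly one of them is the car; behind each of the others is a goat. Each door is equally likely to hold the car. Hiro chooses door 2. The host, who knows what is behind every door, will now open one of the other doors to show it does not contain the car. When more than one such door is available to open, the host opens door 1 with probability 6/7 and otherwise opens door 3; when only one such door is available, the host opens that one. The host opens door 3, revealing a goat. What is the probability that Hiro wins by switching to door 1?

7/8

Apply Bayes' rule, conditioning on where the car actually is.
If it is behind door 1 (prior 1/3): only door 3 is available, probability 1; weight (1/3)·1 = 1/3.
If it is behind door 2 (prior 1/3): door 1 is available but not opened, probability 1/7; weight (1/3)·(1/7) = 1/21.
If it is behind door 3 (prior 1/3): the host opened door 3, so this case is ruled out; weight (1/3)·0 = 0.
The weights sum to 8/21.
So P(the car behind door 1 | the host opened door 3) = (1/3) / (8/21) = 7/8.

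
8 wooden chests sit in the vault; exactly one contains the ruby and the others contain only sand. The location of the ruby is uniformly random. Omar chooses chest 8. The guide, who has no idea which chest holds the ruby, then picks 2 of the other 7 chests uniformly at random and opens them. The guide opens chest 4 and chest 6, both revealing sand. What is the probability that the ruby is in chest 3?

Apply Bayes' rule, conditioning on where the ruby actually is.
If it is in any of chests 1, 2, 3, 5, 7, and 8 (prior 1/8 each): the guide picks exactly this set with probability 1/21 regardless, and none is the prize; weight (1/8)·(1/21) = 1/168 each.
If it is in either of chests 4 and 6 (prior 1/8 each): that chest was opened and seen not to hold the prize — ruled out; weight (1/8)·0 = 0 each.
The weights sum to 1/28.
So P(the ruby in chest 3 | the guide opened chest 4 and chest 6) = (1/168) / (1/28) = 1/6.

1/6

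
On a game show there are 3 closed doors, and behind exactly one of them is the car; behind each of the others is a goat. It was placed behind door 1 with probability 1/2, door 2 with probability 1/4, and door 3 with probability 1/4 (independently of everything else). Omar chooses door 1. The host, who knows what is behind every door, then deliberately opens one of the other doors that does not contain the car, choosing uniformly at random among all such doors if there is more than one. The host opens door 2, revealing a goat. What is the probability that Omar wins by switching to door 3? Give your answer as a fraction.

1/2

Consider each possible location of the car in turn.
If it is behind door 1 (prior 1/2): the host has 2 equally likely choices, so probability 1/2; weight (1/2)·(1/2) = 1/4.
If it is behind door 2 (prior 1/4): the host opened door 2, so this case is ruled out; weight (1/4)·0 = 0.
If it is behind door 3 (prior 1/4): the host has no choice, probability 1; weight (1/4)·1 = 1/4.
The weights sum to 1/2.
So P(the car behind door 3 | the host opened door 2) = (1/4) / (1/2) = 1/2.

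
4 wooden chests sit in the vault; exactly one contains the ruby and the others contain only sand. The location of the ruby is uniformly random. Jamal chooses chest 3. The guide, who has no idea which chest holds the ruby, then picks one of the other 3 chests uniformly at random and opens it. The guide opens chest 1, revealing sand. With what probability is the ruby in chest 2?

1/3

Consider each possible location of the ruby in turn.
If it is in chest 1 (prior 1/4): the guide opened chest 1, so this case is ruled out; weight (1/4)·0 = 0.
If it is in any of chests 2, 3, and 4 (prior 1/4 each): the guide picks chest 1 with probability 1/3 regardless, and it is not the prize; weight (1/4)·(1/3) = 1/12 each.
The weights sum to 1/4.
So P(the ruby in chest 2 | the guide opened chest 1) = (1/12) / (1/4) = 1/3.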